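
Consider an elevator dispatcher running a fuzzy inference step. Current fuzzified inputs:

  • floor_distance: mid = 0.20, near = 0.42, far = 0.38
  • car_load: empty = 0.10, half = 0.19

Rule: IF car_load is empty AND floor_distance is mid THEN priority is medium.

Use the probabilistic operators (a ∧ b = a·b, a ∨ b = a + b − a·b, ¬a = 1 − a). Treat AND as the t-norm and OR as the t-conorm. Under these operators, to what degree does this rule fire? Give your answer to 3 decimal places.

0.020

firing strength: empty=0.10, mid=0.20; AND[a·b] → w = 0.0200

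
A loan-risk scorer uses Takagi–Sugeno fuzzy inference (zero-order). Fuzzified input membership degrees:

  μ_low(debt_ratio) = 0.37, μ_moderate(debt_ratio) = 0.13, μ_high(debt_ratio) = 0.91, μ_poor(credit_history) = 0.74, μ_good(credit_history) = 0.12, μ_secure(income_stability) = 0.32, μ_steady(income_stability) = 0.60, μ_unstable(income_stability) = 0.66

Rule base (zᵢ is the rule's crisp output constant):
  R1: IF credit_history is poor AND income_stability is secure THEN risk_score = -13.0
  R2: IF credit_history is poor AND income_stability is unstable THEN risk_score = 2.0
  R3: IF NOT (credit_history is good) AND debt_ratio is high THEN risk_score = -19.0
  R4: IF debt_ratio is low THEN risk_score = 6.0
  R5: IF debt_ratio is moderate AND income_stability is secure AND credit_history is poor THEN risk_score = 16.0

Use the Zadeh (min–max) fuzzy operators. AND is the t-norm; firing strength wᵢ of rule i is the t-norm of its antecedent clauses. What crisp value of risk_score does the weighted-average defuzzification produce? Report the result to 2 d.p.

-6.47

R1 (z=-13.0): poor=0.74, secure=0.32; AND[min(a, b)] → w = 0.32
R2 (z=2.0): poor=0.74, unstable=0.66; AND[min(a, b)] → w = 0.66
R3 (z=-19.0): ¬good=1−0.12=0.88, high=0.91; AND[min(a, b)] → w = 0.88
R4 (z=6.0): low=0.37 → w = 0.37
R5 (z=16.0): moderate=0.13, secure=0.32, poor=0.74; AND[min(a, b)] → w = 0.13
Weighted average = (0.32·-13.0 + 0.66·2.0 + 0.88·-19.0 + 0.37·6.0 + 0.13·16.0) / (0.32 + 0.66 + 0.88 + 0.37 + 0.13)
  = -15.2600 / 2.3600 = -6.47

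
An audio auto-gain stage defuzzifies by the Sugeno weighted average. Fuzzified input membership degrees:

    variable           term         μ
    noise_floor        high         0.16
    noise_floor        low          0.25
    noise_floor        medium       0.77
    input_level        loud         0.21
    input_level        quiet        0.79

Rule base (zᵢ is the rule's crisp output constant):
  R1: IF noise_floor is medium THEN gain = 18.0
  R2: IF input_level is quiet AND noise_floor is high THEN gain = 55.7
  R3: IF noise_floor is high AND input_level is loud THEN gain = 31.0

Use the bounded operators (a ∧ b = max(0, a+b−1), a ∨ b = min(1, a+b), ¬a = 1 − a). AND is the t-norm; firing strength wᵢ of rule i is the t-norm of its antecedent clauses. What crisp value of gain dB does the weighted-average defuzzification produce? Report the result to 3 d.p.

18.000

R1 (z=18.0): medium=0.77 → w = 0.77
R2 (z=55.7): quiet=0.79, high=0.16; AND[max(0, a+b−1)] → w = 0.00
R3 (z=31.0): high=0.16, loud=0.21; AND[max(0, a+b−1)] → w = 0.00
Weighted average = (0.77·18.0 + 0.00·55.7 + 0.00·31.0) / (0.77 + 0.00 + 0.00)
  = 13.8600 / 0.7700 = 18.000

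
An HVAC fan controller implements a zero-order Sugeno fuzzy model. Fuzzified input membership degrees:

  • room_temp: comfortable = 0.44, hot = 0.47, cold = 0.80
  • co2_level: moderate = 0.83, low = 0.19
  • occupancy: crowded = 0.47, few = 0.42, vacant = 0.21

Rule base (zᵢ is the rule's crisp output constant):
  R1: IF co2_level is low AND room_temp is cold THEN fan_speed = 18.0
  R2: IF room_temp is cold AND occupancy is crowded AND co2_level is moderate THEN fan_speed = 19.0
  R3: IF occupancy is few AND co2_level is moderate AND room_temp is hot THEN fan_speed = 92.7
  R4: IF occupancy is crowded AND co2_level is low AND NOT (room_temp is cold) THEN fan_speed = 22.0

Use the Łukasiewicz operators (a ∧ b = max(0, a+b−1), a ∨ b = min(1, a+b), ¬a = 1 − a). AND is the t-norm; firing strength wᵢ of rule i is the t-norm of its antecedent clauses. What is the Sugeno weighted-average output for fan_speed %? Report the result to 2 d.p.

R1 (z=18.0): low=0.19, cold=0.80; AND[max(0, a+b−1)] → w = 0.00
R2 (z=19.0): cold=0.80, crowded=0.47, moderate=0.83; AND[max(0, a+b−1)] → w = 0.10
R3 (z=92.7): few=0.42, moderate=0.83, hot=0.47; AND[max(0, a+b−1)] → w = 0.00
R4 (z=22.0): crowded=0.47, low=0.19, ¬cold=1−0.80=0.20; AND[max(0, a+b−1)] → w = 0.00
Weighted average = (0.00·18.0 + 0.10·19.0 + 0.00·92.7 + 0.00·22.0) / (0.00 + 0.10 + 0.00 + 0.00)
  = 1.9000 / 0.1000 = 19.00

19.00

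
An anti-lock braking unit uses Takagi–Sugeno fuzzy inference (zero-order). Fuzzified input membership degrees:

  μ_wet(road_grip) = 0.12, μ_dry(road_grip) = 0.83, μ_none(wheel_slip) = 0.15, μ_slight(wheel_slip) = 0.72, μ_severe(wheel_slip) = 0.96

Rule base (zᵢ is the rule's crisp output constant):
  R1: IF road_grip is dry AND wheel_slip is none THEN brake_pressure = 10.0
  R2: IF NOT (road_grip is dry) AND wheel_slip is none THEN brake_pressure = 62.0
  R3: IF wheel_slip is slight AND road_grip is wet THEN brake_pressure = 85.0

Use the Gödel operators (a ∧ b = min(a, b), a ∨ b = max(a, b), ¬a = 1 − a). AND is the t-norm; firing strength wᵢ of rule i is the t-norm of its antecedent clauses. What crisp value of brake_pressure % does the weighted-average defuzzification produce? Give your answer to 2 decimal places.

50.00

R1 (z=10.0): dry=0.83, none=0.15; AND[min(a, b)] → w = 0.15
R2 (z=62.0): ¬dry=1−0.83=0.17, none=0.15; AND[min(a, b)] → w = 0.15
R3 (z=85.0): slight=0.72, wet=0.12; AND[min(a, b)] → w = 0.12
Weighted average = (0.15·10.0 + 0.15·62.0 + 0.12·85.0) / (0.15 + 0.15 + 0.12)
  = 21.0000 / 0.4200 = 50.00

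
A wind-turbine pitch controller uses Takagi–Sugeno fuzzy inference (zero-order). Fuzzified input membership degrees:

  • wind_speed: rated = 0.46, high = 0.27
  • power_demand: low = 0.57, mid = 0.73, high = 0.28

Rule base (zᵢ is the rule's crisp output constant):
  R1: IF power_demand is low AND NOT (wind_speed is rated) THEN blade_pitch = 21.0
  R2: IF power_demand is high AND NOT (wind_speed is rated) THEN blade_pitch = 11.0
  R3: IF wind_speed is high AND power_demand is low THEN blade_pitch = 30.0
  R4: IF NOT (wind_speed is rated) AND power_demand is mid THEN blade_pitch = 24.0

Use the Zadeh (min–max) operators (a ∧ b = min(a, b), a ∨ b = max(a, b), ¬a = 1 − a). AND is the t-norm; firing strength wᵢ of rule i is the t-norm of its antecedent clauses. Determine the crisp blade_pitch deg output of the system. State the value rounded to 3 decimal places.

R1 (z=21.0): low=0.57, ¬rated=1−0.46=0.54; AND[min(a, b)] → w = 0.54
R2 (z=11.0): high=0.28, ¬rated=1−0.46=0.54; AND[min(a, b)] → w = 0.28
R3 (z=30.0): high=0.27, low=0.57; AND[min(a, b)] → w = 0.27
R4 (z=24.0): ¬rated=1−0.46=0.54, mid=0.73; AND[min(a, b)] → w = 0.54
Weighted average = (0.54·21.0 + 0.28·11.0 + 0.27·30.0 + 0.54·24.0) / (0.54 + 0.28 + 0.27 + 0.54)
  = 35.4800 / 1.6300 = 21.767

21.767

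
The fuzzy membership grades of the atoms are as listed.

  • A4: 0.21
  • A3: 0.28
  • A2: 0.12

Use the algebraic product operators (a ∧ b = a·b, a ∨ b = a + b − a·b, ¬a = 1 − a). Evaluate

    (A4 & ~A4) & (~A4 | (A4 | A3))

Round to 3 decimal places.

0.146

~A4 = 1 − 0.2100 = 0.7900
A4 & ~A4 = a·b on (0.2100, 0.7900) = 0.1659
~A4 = 1 − 0.2100 = 0.7900
A4 | A3 = a + b − a·b on (0.2100, 0.2800) = 0.4312
~A4 | (A4 | A3) = a + b − a·b on (0.7900, 0.4312) = 0.8806
(A4 & ~A4) & (~A4 | (A4 | A3)) = a·b on (0.1659, 0.8806) = 0.1461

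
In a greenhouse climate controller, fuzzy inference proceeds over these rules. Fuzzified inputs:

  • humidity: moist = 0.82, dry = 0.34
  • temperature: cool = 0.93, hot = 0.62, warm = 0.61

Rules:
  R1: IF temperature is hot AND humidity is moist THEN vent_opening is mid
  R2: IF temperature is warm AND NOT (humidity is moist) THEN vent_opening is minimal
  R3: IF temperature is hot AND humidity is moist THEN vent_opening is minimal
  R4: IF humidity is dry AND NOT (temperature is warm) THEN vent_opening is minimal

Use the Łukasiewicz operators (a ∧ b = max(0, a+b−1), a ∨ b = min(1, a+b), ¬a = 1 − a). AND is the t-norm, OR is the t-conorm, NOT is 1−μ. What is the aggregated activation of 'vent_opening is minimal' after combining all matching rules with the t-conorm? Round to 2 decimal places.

0.44

R1: hot=0.62, moist=0.82; AND[max(0, a+b−1)] → w = 0.44
R2: warm=0.61, ¬moist=1−0.82=0.18; AND[max(0, a+b−1)] → w = 0.00
R3: hot=0.62, moist=0.82; AND[max(0, a+b−1)] → w = 0.44
R4: dry=0.34, ¬warm=1−0.61=0.39; AND[max(0, a+b−1)] → w = 0.00
Rules with consequent 'minimal': {R2, R3, R4} → strengths 0.00, 0.44, 0.00
Aggregate via t-conorm [min(1, a+b)]: 0.44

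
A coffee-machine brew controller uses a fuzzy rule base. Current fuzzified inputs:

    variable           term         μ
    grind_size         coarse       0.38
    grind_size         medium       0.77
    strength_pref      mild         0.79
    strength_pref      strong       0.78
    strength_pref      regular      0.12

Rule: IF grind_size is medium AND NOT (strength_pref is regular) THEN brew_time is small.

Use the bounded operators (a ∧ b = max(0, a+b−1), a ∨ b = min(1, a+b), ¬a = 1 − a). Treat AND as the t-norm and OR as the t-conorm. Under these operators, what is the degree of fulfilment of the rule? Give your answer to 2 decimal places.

0.65

firing strength: medium=0.77, ¬regular=1−0.12=0.88; AND[max(0, a+b−1)] → w = 0.65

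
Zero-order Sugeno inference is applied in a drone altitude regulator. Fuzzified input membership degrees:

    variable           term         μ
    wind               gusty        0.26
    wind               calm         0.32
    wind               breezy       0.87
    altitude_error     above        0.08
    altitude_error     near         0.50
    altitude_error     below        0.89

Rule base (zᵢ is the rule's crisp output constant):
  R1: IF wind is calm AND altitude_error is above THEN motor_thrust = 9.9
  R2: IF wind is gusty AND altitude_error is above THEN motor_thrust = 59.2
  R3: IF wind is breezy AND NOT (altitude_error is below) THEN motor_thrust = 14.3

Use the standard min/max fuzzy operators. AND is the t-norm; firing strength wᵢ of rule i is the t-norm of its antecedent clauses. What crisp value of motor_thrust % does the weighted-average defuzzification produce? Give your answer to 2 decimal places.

R1 (z=9.9): calm=0.32, above=0.08; AND[min(a, b)] → w = 0.08
R2 (z=59.2): gusty=0.26, above=0.08; AND[min(a, b)] → w = 0.08
R3 (z=14.3): breezy=0.87, ¬below=1−0.89=0.11; AND[min(a, b)] → w = 0.11
Weighted average = (0.08·9.9 + 0.08·59.2 + 0.11·14.3) / (0.08 + 0.08 + 0.11)
  = 7.1010 / 0.2700 = 26.30

26.30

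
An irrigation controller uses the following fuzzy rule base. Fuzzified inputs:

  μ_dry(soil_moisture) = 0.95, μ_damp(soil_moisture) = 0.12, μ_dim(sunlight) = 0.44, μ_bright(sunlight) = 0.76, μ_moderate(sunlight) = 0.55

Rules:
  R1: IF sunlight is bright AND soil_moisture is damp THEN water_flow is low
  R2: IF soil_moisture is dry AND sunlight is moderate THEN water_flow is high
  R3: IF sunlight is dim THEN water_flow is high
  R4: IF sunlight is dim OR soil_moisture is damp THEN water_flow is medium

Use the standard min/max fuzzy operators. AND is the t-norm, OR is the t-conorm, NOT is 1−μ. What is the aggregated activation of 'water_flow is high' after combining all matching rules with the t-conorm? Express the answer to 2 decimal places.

R1: bright=0.76, damp=0.12; AND[min(a, b)] → w = 0.12
R2: dry=0.95, moderate=0.55; AND[min(a, b)] → w = 0.55
R3: dim=0.44 → w = 0.44
R4: dim=0.44, damp=0.12; OR[max(a, b)] → w = 0.44
Rules with consequent 'high': {R2, R3} → strengths 0.55, 0.44
Aggregate via t-conorm [max(a, b)]: 0.55

0.55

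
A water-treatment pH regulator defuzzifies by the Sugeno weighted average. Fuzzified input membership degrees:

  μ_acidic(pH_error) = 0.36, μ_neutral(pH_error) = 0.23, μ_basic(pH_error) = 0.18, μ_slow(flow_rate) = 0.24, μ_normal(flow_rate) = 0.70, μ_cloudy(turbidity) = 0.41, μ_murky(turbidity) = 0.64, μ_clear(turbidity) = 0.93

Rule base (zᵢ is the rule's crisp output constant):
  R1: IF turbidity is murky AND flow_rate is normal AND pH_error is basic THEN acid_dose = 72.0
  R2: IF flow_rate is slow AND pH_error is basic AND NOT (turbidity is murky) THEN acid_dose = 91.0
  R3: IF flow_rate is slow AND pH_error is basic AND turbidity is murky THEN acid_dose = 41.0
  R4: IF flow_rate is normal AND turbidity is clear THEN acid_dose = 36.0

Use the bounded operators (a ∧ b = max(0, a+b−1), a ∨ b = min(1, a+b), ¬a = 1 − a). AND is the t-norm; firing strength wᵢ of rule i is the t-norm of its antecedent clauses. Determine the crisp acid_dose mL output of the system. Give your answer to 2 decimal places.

36.00

R1 (z=72.0): murky=0.64, normal=0.70, basic=0.18; AND[max(0, a+b−1)] → w = 0.00
R2 (z=91.0): slow=0.24, basic=0.18, ¬murky=1−0.64=0.36; AND[max(0, a+b−1)] → w = 0.00
R3 (z=41.0): slow=0.24, basic=0.18, murky=0.64; AND[max(0, a+b−1)] → w = 0.00
R4 (z=36.0): normal=0.70, clear=0.93; AND[max(0, a+b−1)] → w = 0.63
Weighted average = (0.00·72.0 + 0.00·91.0 + 0.00·41.0 + 0.63·36.0) / (0.00 + 0.00 + 0.00 + 0.63)
  = 22.6800 / 0.6300 = 36.00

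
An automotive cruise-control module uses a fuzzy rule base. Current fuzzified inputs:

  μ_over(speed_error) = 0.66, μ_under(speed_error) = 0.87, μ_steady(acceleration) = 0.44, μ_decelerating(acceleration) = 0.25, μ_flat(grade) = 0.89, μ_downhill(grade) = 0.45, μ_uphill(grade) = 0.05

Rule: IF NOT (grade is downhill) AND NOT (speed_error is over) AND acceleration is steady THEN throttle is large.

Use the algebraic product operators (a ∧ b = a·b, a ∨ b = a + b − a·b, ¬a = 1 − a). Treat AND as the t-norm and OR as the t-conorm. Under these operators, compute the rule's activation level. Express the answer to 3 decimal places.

0.082

firing strength: ¬downhill=1−0.45=0.55, ¬over=1−0.66=0.34, steady=0.44; AND[a·b] → w = 0.0823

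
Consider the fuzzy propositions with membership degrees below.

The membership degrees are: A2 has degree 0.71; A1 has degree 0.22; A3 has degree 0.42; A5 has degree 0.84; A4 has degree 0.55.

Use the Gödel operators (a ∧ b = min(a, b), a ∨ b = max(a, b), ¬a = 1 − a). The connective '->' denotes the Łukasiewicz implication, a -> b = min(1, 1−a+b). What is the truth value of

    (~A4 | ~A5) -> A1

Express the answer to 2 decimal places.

~A4 = 1 − 0.55 = 0.45
~A5 = 1 − 0.84 = 0.16
~A4 | ~A5 = max(a, b) on (0.45, 0.16) = 0.45
(~A4 | ~A5) -> A1  [Łukasiewicz: min(1, 1−a+b)] with a=0.45, b=0.22 → 0.77

0.77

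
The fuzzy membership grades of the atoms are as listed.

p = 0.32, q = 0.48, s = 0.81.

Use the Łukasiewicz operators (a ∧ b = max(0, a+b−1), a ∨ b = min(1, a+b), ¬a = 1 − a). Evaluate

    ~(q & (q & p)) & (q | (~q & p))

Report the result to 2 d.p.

0.48

q & p = max(0, a+b−1) on (0.48, 0.32) = 0.00
q & (q & p) = max(0, a+b−1) on (0.48, 0.00) = 0.00
~(q & (q & p)) = 1 − 0.00 = 1.00
~q = 1 − 0.48 = 0.52
~q & p = max(0, a+b−1) on (0.52, 0.32) = 0.00
q | (~q & p) = min(1, a+b) on (0.48, 0.00) = 0.48
~(q & (q & p)) & (q | (~q & p)) = max(0, a+b−1) on (1.00, 0.48) = 0.48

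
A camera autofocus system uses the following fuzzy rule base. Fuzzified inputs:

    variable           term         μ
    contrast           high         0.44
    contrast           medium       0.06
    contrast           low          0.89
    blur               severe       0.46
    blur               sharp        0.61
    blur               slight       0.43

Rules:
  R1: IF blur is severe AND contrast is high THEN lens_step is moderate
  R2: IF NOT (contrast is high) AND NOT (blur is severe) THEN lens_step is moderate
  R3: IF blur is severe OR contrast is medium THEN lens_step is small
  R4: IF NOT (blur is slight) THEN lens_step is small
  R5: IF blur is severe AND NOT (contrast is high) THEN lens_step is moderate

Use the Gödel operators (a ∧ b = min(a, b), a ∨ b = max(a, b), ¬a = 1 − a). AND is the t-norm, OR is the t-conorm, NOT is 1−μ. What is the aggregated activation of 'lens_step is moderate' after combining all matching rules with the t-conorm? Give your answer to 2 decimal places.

0.54

R1: severe=0.46, high=0.44; AND[min(a, b)] → w = 0.44
R2: ¬high=1−0.44=0.56, ¬severe=1−0.46=0.54; AND[min(a, b)] → w = 0.54
R3: severe=0.46, medium=0.06; OR[max(a, b)] → w = 0.46
R4: ¬slight=1−0.43=0.57 → w = 0.57
R5: severe=0.46, ¬high=1−0.44=0.56; AND[min(a, b)] → w = 0.46
Rules with consequent 'moderate': {R1, R2, R5} → strengths 0.44, 0.54, 0.46
Aggregate via t-conorm [max(a, b)]: 0.54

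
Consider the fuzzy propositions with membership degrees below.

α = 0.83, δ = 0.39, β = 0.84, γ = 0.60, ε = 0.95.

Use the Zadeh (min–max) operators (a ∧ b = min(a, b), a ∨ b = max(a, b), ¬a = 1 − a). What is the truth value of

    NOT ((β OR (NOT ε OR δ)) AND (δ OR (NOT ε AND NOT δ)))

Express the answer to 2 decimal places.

0.61

NOT ε = 1 − 0.95 = 0.05
NOT ε OR δ = max(a, b) on (0.05, 0.39) = 0.39
β OR (NOT ε OR δ) = max(a, b) on (0.84, 0.39) = 0.84
NOT ε = 1 − 0.95 = 0.05
NOT δ = 1 − 0.39 = 0.61
NOT ε AND NOT δ = min(a, b) on (0.05, 0.61) = 0.05
δ OR (NOT ε AND NOT δ) = max(a, b) on (0.39, 0.05) = 0.39
(β OR (NOT ε OR δ)) AND (δ OR (NOT ε AND NOT δ)) = min(a, b) on (0.84, 0.39) = 0.39
NOT ((β OR (NOT ε OR δ)) AND (δ OR (NOT ε AND NOT δ))) = 1 − 0.39 = 0.61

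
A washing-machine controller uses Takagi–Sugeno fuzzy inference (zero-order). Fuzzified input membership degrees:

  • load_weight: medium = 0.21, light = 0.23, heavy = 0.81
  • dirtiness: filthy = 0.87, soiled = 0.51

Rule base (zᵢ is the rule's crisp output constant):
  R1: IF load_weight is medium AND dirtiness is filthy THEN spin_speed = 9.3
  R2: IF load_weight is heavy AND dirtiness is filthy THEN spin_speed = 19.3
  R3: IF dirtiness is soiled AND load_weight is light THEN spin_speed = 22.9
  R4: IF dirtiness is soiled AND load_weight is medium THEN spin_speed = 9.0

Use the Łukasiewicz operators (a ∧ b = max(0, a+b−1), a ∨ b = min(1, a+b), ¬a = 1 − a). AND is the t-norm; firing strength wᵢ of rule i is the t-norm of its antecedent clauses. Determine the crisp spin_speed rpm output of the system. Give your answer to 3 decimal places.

R1 (z=9.3): medium=0.21, filthy=0.87; AND[max(0, a+b−1)] → w = 0.08
R2 (z=19.3): heavy=0.81, filthy=0.87; AND[max(0, a+b−1)] → w = 0.68
R3 (z=22.9): soiled=0.51, light=0.23; AND[max(0, a+b−1)] → w = 0.00
R4 (z=9.0): soiled=0.51, medium=0.21; AND[max(0, a+b−1)] → w = 0.00
Weighted average = (0.08·9.3 + 0.68·19.3 + 0.00·22.9 + 0.00·9.0) / (0.08 + 0.68 + 0.00 + 0.00)
  = 13.8680 / 0.7600 = 18.247

18.247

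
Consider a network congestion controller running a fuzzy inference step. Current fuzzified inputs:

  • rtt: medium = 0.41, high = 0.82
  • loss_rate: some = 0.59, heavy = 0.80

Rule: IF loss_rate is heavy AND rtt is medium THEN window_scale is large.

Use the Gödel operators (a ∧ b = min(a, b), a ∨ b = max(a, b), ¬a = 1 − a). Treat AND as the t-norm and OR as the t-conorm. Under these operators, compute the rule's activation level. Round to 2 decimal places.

firing strength: heavy=0.80, medium=0.41; AND[min(a, b)] → w = 0.41

0.41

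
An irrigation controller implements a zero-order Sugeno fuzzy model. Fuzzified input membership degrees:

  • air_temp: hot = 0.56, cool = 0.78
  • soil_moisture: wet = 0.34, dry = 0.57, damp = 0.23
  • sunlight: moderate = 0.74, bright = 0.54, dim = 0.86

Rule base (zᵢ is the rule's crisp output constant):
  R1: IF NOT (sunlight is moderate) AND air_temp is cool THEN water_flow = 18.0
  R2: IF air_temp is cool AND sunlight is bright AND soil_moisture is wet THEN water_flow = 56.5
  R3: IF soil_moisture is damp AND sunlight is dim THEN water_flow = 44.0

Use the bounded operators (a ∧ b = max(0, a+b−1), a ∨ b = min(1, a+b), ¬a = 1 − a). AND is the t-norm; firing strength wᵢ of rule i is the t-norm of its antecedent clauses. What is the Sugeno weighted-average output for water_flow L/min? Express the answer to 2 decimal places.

36.00

R1 (z=18.0): ¬moderate=1−0.74=0.26, cool=0.78; AND[max(0, a+b−1)] → w = 0.04
R2 (z=56.5): cool=0.78, bright=0.54, wet=0.34; AND[max(0, a+b−1)] → w = 0.00
R3 (z=44.0): damp=0.23, dim=0.86; AND[max(0, a+b−1)] → w = 0.09
Weighted average = (0.04·18.0 + 0.00·56.5 + 0.09·44.0) / (0.04 + 0.00 + 0.09)
  = 4.6800 / 0.1300 = 36.00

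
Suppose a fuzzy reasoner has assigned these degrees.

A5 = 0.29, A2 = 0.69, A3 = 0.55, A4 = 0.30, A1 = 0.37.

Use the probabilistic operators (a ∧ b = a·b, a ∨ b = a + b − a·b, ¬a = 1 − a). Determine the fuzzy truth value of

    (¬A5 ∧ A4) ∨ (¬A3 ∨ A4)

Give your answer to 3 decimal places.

0.697

¬A5 = 1 − 0.2900 = 0.7100
¬A5 ∧ A4 = a·b on (0.7100, 0.3000) = 0.2130
¬A3 = 1 − 0.5500 = 0.4500
¬A3 ∨ A4 = a + b − a·b on (0.4500, 0.3000) = 0.6150
(¬A5 ∧ A4) ∨ (¬A3 ∨ A4) = a + b − a·b on (0.2130, 0.6150) = 0.6970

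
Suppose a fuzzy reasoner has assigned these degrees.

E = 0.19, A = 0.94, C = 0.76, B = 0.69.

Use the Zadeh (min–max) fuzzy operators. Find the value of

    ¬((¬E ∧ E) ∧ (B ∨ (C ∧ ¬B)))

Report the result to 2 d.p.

0.81

¬E = 1 − 0.19 = 0.81
¬E ∧ E = min(a, b) on (0.81, 0.19) = 0.19
¬B = 1 − 0.69 = 0.31
C ∧ ¬B = min(a, b) on (0.76, 0.31) = 0.31
B ∨ (C ∧ ¬B) = max(a, b) on (0.69, 0.31) = 0.69
(¬E ∧ E) ∧ (B ∨ (C ∧ ¬B)) = min(a, b) on (0.19, 0.69) = 0.19
¬((¬E ∧ E) ∧ (B ∨ (C ∧ ¬B))) = 1 − 0.19 = 0.81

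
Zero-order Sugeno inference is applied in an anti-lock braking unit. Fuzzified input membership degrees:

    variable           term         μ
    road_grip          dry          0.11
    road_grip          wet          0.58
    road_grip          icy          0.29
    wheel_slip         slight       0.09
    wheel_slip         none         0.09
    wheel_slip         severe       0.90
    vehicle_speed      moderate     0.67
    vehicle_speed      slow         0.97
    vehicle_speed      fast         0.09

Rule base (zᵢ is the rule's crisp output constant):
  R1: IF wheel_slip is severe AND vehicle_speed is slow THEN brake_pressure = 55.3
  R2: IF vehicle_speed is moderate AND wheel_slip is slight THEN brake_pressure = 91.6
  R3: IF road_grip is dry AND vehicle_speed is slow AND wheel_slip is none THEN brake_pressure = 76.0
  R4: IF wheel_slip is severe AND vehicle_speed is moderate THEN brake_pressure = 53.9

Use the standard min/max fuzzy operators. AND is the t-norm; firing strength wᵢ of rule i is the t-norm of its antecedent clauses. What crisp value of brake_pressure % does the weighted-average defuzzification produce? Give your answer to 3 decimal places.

57.695

R1 (z=55.3): severe=0.90, slow=0.97; AND[min(a, b)] → w = 0.90
R2 (z=91.6): moderate=0.67, slight=0.09; AND[min(a, b)] → w = 0.09
R3 (z=76.0): dry=0.11, slow=0.97, none=0.09; AND[min(a, b)] → w = 0.09
R4 (z=53.9): severe=0.90, moderate=0.67; AND[min(a, b)] → w = 0.67
Weighted average = (0.90·55.3 + 0.09·91.6 + 0.09·76.0 + 0.67·53.9) / (0.90 + 0.09 + 0.09 + 0.67)
  = 100.9670 / 1.7500 = 57.695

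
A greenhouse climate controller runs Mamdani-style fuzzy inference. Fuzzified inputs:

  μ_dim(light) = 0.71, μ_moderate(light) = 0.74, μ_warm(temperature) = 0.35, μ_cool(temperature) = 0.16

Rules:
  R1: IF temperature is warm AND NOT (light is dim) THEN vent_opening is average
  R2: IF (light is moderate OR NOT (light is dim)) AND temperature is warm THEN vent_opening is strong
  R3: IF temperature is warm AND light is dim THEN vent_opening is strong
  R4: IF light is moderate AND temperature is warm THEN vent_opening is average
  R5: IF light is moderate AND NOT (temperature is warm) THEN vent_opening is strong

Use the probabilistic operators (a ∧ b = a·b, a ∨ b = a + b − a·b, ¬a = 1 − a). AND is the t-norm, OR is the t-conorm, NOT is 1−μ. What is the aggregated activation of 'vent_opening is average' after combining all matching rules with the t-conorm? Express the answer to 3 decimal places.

0.334

R1: warm=0.35, ¬dim=1−0.71=0.29; AND[a·b] → w = 0.1015
R2: (moderate=0.74 OR ¬dim=1−0.71=0.29) = 0.8154; AND[a·b] with warm=0.35 → w = 0.2854
R3: warm=0.35, dim=0.71; AND[a·b] → w = 0.2485
R4: moderate=0.74, warm=0.35; AND[a·b] → w = 0.2590
R5: moderate=0.74, ¬warm=1−0.35=0.65; AND[a·b] → w = 0.4810
Rules with consequent 'average': {R1, R4} → strengths 0.1015, 0.2590
Aggregate via t-conorm [a + b − a·b]: 0.3342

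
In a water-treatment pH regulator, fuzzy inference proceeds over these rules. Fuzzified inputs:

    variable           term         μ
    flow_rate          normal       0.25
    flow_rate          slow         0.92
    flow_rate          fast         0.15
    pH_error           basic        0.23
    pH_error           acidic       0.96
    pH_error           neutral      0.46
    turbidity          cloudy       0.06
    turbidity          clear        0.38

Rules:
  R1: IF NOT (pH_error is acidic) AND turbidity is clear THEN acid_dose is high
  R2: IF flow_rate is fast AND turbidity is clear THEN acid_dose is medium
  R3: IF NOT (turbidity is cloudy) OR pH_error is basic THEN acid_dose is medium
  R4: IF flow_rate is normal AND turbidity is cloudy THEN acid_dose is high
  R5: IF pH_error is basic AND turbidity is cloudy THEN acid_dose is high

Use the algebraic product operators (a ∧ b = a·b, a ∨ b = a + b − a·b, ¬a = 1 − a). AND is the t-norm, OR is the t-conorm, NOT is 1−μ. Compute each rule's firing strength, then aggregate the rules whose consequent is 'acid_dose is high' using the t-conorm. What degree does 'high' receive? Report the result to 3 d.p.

0.043

R1: ¬acidic=1−0.96=0.04, clear=0.38; AND[a·b] → w = 0.0152
R2: fast=0.15, clear=0.38; AND[a·b] → w = 0.0570
R3: ¬cloudy=1−0.06=0.94, basic=0.23; OR[a + b − a·b] → w = 0.9538
R4: normal=0.25, cloudy=0.06; AND[a·b] → w = 0.0150
R5: basic=0.23, cloudy=0.06; AND[a·b] → w = 0.0138
Rules with consequent 'high': {R1, R4, R5} → strengths 0.0152, 0.0150, 0.0138
Aggregate via t-conorm [a + b − a·b]: 0.0434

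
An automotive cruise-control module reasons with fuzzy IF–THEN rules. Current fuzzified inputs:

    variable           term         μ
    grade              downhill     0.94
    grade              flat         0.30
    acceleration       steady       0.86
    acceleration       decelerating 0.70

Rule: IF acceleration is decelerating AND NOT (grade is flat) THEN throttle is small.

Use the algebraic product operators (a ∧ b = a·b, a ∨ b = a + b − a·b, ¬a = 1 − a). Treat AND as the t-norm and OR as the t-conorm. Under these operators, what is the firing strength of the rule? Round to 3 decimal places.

0.490

firing strength: decelerating=0.70, ¬flat=1−0.30=0.70; AND[a·b] → w = 0.4900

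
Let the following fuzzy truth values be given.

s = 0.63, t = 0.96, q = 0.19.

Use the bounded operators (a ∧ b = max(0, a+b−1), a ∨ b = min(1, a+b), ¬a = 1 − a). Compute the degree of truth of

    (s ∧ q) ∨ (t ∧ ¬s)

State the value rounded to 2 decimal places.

0.33

s ∧ q = max(0, a+b−1) on (0.63, 0.19) = 0.00
¬s = 1 − 0.63 = 0.37
t ∧ ¬s = max(0, a+b−1) on (0.96, 0.37) = 0.33
(s ∧ q) ∨ (t ∧ ¬s) = min(1, a+b) on (0.00, 0.33) = 0.33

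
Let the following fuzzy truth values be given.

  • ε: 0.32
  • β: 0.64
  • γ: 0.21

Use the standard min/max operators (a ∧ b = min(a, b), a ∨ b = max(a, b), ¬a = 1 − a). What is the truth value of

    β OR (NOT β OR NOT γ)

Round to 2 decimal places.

0.79

NOT β = 1 − 0.64 = 0.36
NOT γ = 1 − 0.21 = 0.79
NOT β OR NOT γ = max(a, b) on (0.36, 0.79) = 0.79
β OR (NOT β OR NOT γ) = max(a, b) on (0.64, 0.79) = 0.79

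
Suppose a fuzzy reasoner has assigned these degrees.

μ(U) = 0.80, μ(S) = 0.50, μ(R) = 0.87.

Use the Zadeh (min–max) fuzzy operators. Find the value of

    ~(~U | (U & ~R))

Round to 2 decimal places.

~U = 1 − 0.80 = 0.20
~R = 1 − 0.87 = 0.13
U & ~R = min(a, b) on (0.80, 0.13) = 0.13
~U | (U & ~R) = max(a, b) on (0.20, 0.13) = 0.20
~(~U | (U & ~R)) = 1 − 0.20 = 0.80

0.80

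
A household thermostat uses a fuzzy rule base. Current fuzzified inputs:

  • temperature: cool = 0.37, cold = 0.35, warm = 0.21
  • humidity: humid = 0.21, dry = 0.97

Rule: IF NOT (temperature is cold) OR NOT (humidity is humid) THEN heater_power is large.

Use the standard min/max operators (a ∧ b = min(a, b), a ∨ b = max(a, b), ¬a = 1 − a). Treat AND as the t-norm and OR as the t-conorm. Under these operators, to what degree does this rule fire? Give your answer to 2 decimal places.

firing strength: ¬cold=1−0.35=0.65, ¬humid=1−0.21=0.79; OR[max(a, b)] → w = 0.79

0.79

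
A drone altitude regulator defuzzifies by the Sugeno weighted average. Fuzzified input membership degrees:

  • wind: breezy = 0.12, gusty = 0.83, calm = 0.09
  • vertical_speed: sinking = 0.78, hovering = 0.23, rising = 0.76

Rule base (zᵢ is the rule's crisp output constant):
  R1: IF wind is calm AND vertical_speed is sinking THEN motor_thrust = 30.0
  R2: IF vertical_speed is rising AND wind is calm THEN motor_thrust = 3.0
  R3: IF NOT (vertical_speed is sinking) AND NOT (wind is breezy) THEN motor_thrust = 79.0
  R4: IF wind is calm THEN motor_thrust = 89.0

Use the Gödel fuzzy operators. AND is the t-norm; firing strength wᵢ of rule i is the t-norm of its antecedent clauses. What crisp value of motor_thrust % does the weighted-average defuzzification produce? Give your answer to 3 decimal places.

R1 (z=30.0): calm=0.09, sinking=0.78; AND[min(a, b)] → w = 0.09
R2 (z=3.0): rising=0.76, calm=0.09; AND[min(a, b)] → w = 0.09
R3 (z=79.0): ¬sinking=1−0.78=0.22, ¬breezy=1−0.12=0.88; AND[min(a, b)] → w = 0.22
R4 (z=89.0): calm=0.09 → w = 0.09
Weighted average = (0.09·30.0 + 0.09·3.0 + 0.22·79.0 + 0.09·89.0) / (0.09 + 0.09 + 0.22 + 0.09)
  = 28.3600 / 0.4900 = 57.878

57.878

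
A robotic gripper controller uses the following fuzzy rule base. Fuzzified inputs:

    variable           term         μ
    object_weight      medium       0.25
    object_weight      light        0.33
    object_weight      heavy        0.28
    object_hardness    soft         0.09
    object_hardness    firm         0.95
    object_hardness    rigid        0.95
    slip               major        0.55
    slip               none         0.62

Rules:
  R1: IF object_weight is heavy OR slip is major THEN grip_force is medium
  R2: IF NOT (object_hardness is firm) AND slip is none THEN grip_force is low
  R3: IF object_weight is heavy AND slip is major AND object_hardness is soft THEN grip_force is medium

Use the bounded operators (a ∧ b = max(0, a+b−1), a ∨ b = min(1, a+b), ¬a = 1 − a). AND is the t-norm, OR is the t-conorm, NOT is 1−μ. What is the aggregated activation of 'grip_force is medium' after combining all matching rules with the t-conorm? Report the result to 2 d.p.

R1: heavy=0.28, major=0.55; OR[min(1, a+b)] → w = 0.83
R2: ¬firm=1−0.95=0.05, none=0.62; AND[max(0, a+b−1)] → w = 0.00
R3: heavy=0.28, major=0.55, soft=0.09; AND[max(0, a+b−1)] → w = 0.00
Rules with consequent 'medium': {R1, R3} → strengths 0.83, 0.00
Aggregate via t-conorm [min(1, a+b)]: 0.83

0.83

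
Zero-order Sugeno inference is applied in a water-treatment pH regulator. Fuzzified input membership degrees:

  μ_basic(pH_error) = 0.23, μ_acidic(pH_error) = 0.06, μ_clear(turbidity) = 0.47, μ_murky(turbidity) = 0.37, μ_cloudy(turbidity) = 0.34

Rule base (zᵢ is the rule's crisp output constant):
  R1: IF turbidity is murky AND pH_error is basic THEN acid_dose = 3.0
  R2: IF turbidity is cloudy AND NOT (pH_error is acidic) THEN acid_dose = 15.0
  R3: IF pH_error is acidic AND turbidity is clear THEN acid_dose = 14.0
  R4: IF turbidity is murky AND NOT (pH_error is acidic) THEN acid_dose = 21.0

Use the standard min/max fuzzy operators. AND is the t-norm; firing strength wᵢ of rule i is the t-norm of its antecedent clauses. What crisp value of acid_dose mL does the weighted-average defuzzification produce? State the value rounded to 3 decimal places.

R1 (z=3.0): murky=0.37, basic=0.23; AND[min(a, b)] → w = 0.23
R2 (z=15.0): cloudy=0.34, ¬acidic=1−0.06=0.94; AND[min(a, b)] → w = 0.34
R3 (z=14.0): acidic=0.06, clear=0.47; AND[min(a, b)] → w = 0.06
R4 (z=21.0): murky=0.37, ¬acidic=1−0.06=0.94; AND[min(a, b)] → w = 0.37
Weighted average = (0.23·3.0 + 0.34·15.0 + 0.06·14.0 + 0.37·21.0) / (0.23 + 0.34 + 0.06 + 0.37)
  = 14.4000 / 1.0000 = 14.400

14.400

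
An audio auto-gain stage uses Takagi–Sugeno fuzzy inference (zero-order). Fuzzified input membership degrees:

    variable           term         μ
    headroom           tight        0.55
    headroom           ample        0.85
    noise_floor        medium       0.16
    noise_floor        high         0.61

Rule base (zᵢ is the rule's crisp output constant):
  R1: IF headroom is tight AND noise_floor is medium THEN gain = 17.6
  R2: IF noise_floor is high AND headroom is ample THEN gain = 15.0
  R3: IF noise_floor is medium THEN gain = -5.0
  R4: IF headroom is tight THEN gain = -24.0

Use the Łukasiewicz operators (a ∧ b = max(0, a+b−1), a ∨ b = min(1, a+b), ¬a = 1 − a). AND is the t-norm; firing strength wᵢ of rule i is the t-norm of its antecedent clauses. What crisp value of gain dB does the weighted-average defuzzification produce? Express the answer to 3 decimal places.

-6.068

R1 (z=17.6): tight=0.55, medium=0.16; AND[max(0, a+b−1)] → w = 0.00
R2 (z=15.0): high=0.61, ample=0.85; AND[max(0, a+b−1)] → w = 0.46
R3 (z=-5.0): medium=0.16 → w = 0.16
R4 (z=-24.0): tight=0.55 → w = 0.55
Weighted average = (0.00·17.6 + 0.46·15.0 + 0.16·-5.0 + 0.55·-24.0) / (0.00 + 0.46 + 0.16 + 0.55)
  = -7.1000 / 1.1700 = -6.068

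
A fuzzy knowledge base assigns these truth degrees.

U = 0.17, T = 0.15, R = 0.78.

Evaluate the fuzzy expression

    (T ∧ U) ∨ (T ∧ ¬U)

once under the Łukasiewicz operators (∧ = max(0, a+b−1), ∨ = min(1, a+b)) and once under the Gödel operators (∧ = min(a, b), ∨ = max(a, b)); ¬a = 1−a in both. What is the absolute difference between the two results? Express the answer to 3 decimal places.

Under Łukasiewicz:
  T ∧ U = max(0, a+b−1) on (0.15, 0.17) = 0.00
  ¬U = 1 − 0.17 = 0.83
  T ∧ ¬U = max(0, a+b−1) on (0.15, 0.83) = 0.00
  (T ∧ U) ∨ (T ∧ ¬U) = min(1, a+b) on (0.00, 0.00) = 0.00
  → value = 0.0000
Under Gödel:
  T ∧ U = min(a, b) on (0.15, 0.17) = 0.15
  ¬U = 1 − 0.17 = 0.83
  T ∧ ¬U = min(a, b) on (0.15, 0.83) = 0.15
  (T ∧ U) ∨ (T ∧ ¬U) = max(a, b) on (0.15, 0.15) = 0.15
  → value = 0.1500
|0.0000 − 0.1500| = 0.150

0.150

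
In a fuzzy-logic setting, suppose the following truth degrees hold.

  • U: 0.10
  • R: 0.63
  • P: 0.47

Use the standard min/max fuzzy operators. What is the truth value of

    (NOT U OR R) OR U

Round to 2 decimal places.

0.90

NOT U = 1 − 0.10 = 0.90
NOT U OR R = max(a, b) on (0.90, 0.63) = 0.90
(NOT U OR R) OR U = max(a, b) on (0.90, 0.10) = 0.90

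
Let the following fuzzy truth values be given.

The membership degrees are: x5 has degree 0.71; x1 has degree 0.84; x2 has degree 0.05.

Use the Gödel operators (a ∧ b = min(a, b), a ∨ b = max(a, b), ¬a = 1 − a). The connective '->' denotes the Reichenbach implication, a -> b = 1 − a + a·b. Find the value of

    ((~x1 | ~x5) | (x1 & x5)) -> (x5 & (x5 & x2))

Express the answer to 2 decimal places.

~x1 = 1 − 0.84 = 0.16
~x5 = 1 − 0.71 = 0.29
~x1 | ~x5 = max(a, b) on (0.16, 0.29) = 0.29
x1 & x5 = min(a, b) on (0.84, 0.71) = 0.71
(~x1 | ~x5) | (x1 & x5) = max(a, b) on (0.29, 0.71) = 0.71
x5 & x2 = min(a, b) on (0.71, 0.05) = 0.05
x5 & (x5 & x2) = min(a, b) on (0.71, 0.05) = 0.05
((~x1 | ~x5) | (x1 & x5)) -> (x5 & (x5 & x2))  [Reichenbach: 1 − a + a·b] with a=0.71, b=0.05 → 0.33

0.33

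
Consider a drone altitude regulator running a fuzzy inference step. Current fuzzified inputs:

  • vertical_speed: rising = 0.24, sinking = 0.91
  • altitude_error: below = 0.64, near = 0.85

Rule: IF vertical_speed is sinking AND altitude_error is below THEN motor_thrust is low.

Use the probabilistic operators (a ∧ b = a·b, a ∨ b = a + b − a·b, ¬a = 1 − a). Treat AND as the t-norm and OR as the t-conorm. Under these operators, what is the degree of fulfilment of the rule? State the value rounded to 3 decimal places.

0.582

firing strength: sinking=0.91, below=0.64; AND[a·b] → w = 0.5824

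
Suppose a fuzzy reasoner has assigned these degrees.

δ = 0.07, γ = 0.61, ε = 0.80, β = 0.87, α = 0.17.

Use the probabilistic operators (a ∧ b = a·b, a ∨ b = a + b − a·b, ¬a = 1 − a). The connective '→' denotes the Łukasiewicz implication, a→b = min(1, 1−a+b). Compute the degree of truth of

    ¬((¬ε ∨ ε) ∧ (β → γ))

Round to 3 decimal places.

¬ε = 1 − 0.8000 = 0.2000
¬ε ∨ ε = a + b − a·b on (0.2000, 0.8000) = 0.8400
β → γ  [Łukasiewicz: min(1, 1−a+b)] with a=0.8700, b=0.6100 → 0.7400
(¬ε ∨ ε) ∧ (β → γ) = a·b on (0.8400, 0.7400) = 0.6216
¬((¬ε ∨ ε) ∧ (β → γ)) = 1 − 0.6216 = 0.3784

0.378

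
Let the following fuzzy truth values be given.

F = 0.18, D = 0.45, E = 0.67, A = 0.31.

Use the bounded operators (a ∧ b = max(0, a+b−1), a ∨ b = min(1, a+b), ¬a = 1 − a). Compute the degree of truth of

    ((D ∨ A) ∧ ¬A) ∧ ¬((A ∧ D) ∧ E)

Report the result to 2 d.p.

D ∨ A = min(1, a+b) on (0.45, 0.31) = 0.76
¬A = 1 − 0.31 = 0.69
(D ∨ A) ∧ ¬A = max(0, a+b−1) on (0.76, 0.69) = 0.45
A ∧ D = max(0, a+b−1) on (0.31, 0.45) = 0.00
(A ∧ D) ∧ E = max(0, a+b−1) on (0.00, 0.67) = 0.00
¬((A ∧ D) ∧ E) = 1 − 0.00 = 1.00
((D ∨ A) ∧ ¬A) ∧ ¬((A ∧ D) ∧ E) = max(0, a+b−1) on (0.45, 1.00) = 0.45

0.45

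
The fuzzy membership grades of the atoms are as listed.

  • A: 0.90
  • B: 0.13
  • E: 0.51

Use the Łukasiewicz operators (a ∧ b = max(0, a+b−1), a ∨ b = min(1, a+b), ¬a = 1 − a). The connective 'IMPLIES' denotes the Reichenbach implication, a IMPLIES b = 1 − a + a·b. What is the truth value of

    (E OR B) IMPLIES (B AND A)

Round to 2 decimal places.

0.38

E OR B = min(1, a+b) on (0.51, 0.13) = 0.64
B AND A = max(0, a+b−1) on (0.13, 0.90) = 0.03
(E OR B) IMPLIES (B AND A)  [Reichenbach: 1 − a + a·b] with a=0.64, b=0.03 → 0.38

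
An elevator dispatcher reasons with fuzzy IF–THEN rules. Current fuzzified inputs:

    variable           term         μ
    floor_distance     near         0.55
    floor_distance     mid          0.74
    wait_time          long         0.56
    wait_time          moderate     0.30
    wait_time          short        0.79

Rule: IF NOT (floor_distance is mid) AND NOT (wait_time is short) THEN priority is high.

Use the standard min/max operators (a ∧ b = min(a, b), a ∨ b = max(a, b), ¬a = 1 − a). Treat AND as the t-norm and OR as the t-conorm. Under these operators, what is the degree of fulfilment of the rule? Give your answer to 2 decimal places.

0.21

firing strength: ¬mid=1−0.74=0.26, ¬short=1−0.79=0.21; AND[min(a, b)] → w = 0.21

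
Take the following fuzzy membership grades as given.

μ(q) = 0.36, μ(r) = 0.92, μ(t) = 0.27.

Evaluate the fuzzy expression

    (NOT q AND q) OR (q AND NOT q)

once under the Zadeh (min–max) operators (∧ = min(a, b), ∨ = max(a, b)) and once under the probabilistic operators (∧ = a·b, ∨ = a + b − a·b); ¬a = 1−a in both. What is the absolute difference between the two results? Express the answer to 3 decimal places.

0.048

Under Zadeh (min–max):
  NOT q = 1 − 0.36 = 0.64
  NOT q AND q = min(a, b) on (0.64, 0.36) = 0.36
  NOT q = 1 − 0.36 = 0.64
  q AND NOT q = min(a, b) on (0.36, 0.64) = 0.36
  (NOT q AND q) OR (q AND NOT q) = max(a, b) on (0.36, 0.36) = 0.36
  → value = 0.3600
Under probabilistic:
  NOT q = 1 − 0.3600 = 0.6400
  NOT q AND q = a·b on (0.6400, 0.3600) = 0.2304
  NOT q = 1 − 0.3600 = 0.6400
  q AND NOT q = a·b on (0.3600, 0.6400) = 0.2304
  (NOT q AND q) OR (q AND NOT q) = a + b − a·b on (0.2304, 0.2304) = 0.4077
  → value = 0.4077
|0.3600 − 0.4077| = 0.048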